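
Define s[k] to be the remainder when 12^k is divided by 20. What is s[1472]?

Computing terms: s[1] = 12, s[2] = 4, s[3] = 8, s[4] = 16, s[5] = 12.
Since s[5] = s[1] = 12, the sequence is periodic with period 4.
So s[1472] = s[1 + ((1472-1) mod 4)] = s[4] = 16.

16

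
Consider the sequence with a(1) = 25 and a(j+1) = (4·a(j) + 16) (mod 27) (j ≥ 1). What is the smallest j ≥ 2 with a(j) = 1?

a(1) = 25; a(2) = 8; a(3) = 21; a(4) = 19; a(5) = 11; a(6) = 6; a(7) = 13; a(8) = 14; a(9) = 18; a(10) = 7; a(11) = 17; a(12) = 3; a(13) = 1; a(14) = 20; a(15) = 15; a(16) = 22; a(17) = 23; a(18) = 0; a(19) = 16; a(20) = 26; a(21) = 12; a(22) = 10; a(23) = 2; a(24) = 24; a(25) = 4; a(26) = 5; a(27) = 9; a(28) = 25.
The sequence repeats with period 27.
The value 1 first appears (with j ≥ 2) at a(13).

13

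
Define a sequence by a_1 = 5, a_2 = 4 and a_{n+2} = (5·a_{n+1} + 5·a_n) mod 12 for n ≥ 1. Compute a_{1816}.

5

We have a_1 = 5, a_2 = 4, a_3 = 9, a_4 = 5, a_5 = 10, a_6 = 3, a_7 = 5, a_8 = 4.
The sequence repeats with period 6.
So a_{1816} = a_{1 + ((1816-1) mod 6)} = a_4 = 5.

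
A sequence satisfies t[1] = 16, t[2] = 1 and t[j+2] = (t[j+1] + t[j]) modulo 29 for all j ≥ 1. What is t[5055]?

Listing terms: t[1] = 16, t[2] = 1, t[3] = 17, t[4] = 18, t[5] = 6, t[6] = 24, t[7] = 1, t[8] = 25, t[9] = 26, t[10] = 22, t[11] = 19, t[12] = 12, t[13] = 2, t[14] = 14, t[15] = 16, t[16] = 1.
Since (t[15], t[16]) = (t[1], t[2]) = (16, 1) (two consecutive terms determine the rest), the sequence is periodic with period 14.
So t[5055] = t[1 + ((5055-1) mod 14)] = t[1] = 16.

16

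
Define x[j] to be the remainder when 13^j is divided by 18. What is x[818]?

7

We have x[1] = 13; x[2] = 7; x[3] = 1; x[4] = 13.
Since x[4] = x[1] = 13, the sequence is periodic with period 3.
(818 - 1) mod 3 = 1, so x[818] = x[2] = 7.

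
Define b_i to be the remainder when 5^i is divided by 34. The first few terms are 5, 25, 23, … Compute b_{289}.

b_1 = 5,  b_2 = 25,  b_3 = 23,  b_4 = 13,  b_5 = 31,  b_6 = 19,  b_7 = 27,  b_8 = 33,  b_9 = 29,  b_{10} = 9,  b_{11} = 11,  b_{12} = 21,  b_{13} = 3,  b_{14} = 15,  b_{15} = 7,  b_{16} = 1,  b_{17} = 5.
The sequence repeats with period 16.
(289 - 1) mod 16 = 0, so b_{289} = b_1 = 5.

5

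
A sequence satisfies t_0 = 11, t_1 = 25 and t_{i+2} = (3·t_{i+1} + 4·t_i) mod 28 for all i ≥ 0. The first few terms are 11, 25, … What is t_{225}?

Computing terms: t_0 = 11, t_1 = 25, t_2 = 7, t_3 = 9, t_4 = 27, t_5 = 5, t_6 = 11, t_7 = 25.
Since (t_6, t_7) = (t_0, t_1) = (11, 25) (two consecutive terms determine the rest), the sequence is periodic with period 6.
So t_{225} = t_{0 + ((225-0) mod 6)} = t_3 = 9.

9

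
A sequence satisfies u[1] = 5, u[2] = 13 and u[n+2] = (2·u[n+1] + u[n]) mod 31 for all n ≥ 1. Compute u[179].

Listing terms: u[1] = 5; u[2] = 13; u[3] = 0; u[4] = 13; u[5] = 26; u[6] = 3; u[7] = 1; u[8] = 5; u[9] = 11; u[10] = 27; u[11] = 3; u[12] = 2; u[13] = 7; u[14] = 16; u[15] = 8; u[16] = 1; u[17] = 10; u[18] = 21; u[19] = 21; u[20] = 1; u[21] = 23; u[22] = 16; u[23] = 24; u[24] = 2; u[25] = 28; u[26] = 27; u[27] = 20; u[28] = 5; u[29] = 30; u[30] = 3; u[31] = 5; u[32] = 13.
The sequence repeats with period 30.
So u[179] = u[1 + ((179-1) mod 30)] = u[29] = 30.

30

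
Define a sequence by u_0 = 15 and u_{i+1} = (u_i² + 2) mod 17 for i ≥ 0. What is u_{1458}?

u_0 = 15,  u_1 = 6,  u_2 = 4,  u_3 = 1,  u_4 = 3,  u_5 = 11,  u_6 = 4.
Since u_6 = u_2 = 4, the sequence is eventually periodic: after a pre-period of length 2 it cycles with period 4.
For i ≥ 2, u_i depends only on (i - 2) mod 4. (1458 - 2) mod 4 = 0, so u_{1458} = u_2 = 4.

4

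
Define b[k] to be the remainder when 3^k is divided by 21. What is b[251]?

Computing terms: b[0] = 1,  b[1] = 3,  b[2] = 9,  b[3] = 6,  b[4] = 18,  b[5] = 12,  b[6] = 15,  b[7] = 3.
Since b[7] = b[1] = 3, the sequence is eventually periodic: after a pre-period of length 1 it cycles with period 6.
For k ≥ 1, b[k] depends only on (k - 1) mod 6. (251 - 1) mod 6 = 4, so b[251] = b[5] = 12.

12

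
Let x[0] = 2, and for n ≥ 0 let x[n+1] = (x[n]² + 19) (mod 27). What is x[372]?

Computing terms: x[0] = 2, x[1] = 23, x[2] = 8, x[3] = 2.
The sequence repeats with period 3.
(372 - 0) mod 3 = 0, so x[372] = x[0] = 2.

2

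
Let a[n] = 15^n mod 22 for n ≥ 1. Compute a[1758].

9

a[1] = 15; a[2] = 5; a[3] = 9; a[4] = 3; a[5] = 1; a[6] = 15.
The sequence repeats with period 5.
(1758 - 1) mod 5 = 2, so a[1758] = a[3] = 9.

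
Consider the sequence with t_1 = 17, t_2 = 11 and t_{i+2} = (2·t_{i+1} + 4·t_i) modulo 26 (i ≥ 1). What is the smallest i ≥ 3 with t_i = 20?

Computing terms: t_1 = 17,  t_2 = 11,  t_3 = 12,  t_4 = 16,  t_5 = 2,  t_6 = 16,  t_7 = 14,  t_8 = 14,  t_9 = 6,  t_{10} = 16,  t_{11} = 4,  t_{12} = 20,  t_{13} = 4,  t_{14} = 10,  t_{15} = 10,  t_{16} = 8,  t_{17} = 4,  t_{18} = 14,  t_{19} = 18,  t_{20} = 14,  t_{21} = 22,  t_{22} = 22,  t_{23} = 2,  t_{24} = 14,  t_{25} = 10,  t_{26} = 24,  t_{27} = 10,  t_{28} = 12,  t_{29} = 12,  t_{30} = 20,  t_{31} = 10,  t_{32} = 22,  t_{33} = 6,  t_{34} = 22,  t_{35} = 16,  t_{36} = 16,  t_{37} = 18,  t_{38} = 22,  t_{39} = 12,  t_{40} = 8,  t_{41} = 12,  t_{42} = 4,  t_{43} = 4,  t_{44} = 24,  t_{45} = 12,  t_{46} = 16.
Since (t_{45}, t_{46}) = (t_3, t_4) = (12, 16) (two consecutive terms determine the rest), the sequence is eventually periodic: after a pre-period of length 2 it cycles with period 42.
The value 20 first appears (with i ≥ 3) at t_{12}.

12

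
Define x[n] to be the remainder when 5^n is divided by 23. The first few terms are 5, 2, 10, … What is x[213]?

We have x[1] = 5; x[2] = 2; x[3] = 10; x[4] = 4; x[5] = 20; x[6] = 8; x[7] = 17; x[8] = 16; x[9] = 11; x[10] = 9; x[11] = 22; x[12] = 18; x[13] = 21; x[14] = 13; x[15] = 19; x[16] = 3; x[17] = 15; x[18] = 6; x[19] = 7; x[20] = 12; x[21] = 14; x[22] = 1; x[23] = 5.
The sequence repeats with period 22.
So x[213] = x[1 + ((213-1) mod 22)] = x[15] = 19.

19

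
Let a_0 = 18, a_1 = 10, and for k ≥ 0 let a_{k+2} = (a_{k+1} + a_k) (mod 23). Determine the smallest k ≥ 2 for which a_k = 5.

a_0 = 18; a_1 = 10; a_2 = 5; a_3 = 15; a_4 = 20; a_5 = 12; a_6 = 9; a_7 = 21; a_8 = 7; a_9 = 5; a_{10} = 12; a_{11} = 17; a_{12} = 6; a_{13} = 0; a_{14} = 6; a_{15} = 6; a_{16} = 12; a_{17} = 18; a_{18} = 7; a_{19} = 2; a_{20} = 9; a_{21} = 11; a_{22} = 20; a_{23} = 8; a_{24} = 5; a_{25} = 13; a_{26} = 18; a_{27} = 8; a_{28} = 3; a_{29} = 11; a_{30} = 14; a_{31} = 2; a_{32} = 16; a_{33} = 18; a_{34} = 11; a_{35} = 6; a_{36} = 17; a_{37} = 0; a_{38} = 17; a_{39} = 17; a_{40} = 11; a_{41} = 5; a_{42} = 16; a_{43} = 21; a_{44} = 14; a_{45} = 12; a_{46} = 3; a_{47} = 15; a_{48} = 18; a_{49} = 10.
Since (a_{48}, a_{49}) = (a_0, a_1) = (18, 10) (two consecutive terms determine the rest), the sequence is periodic with period 48.
The value 5 first appears (with k ≥ 2) at a_2.

2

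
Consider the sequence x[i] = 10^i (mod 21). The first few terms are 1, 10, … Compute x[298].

4

Computing terms: x[0] = 1,  x[1] = 10,  x[2] = 16,  x[3] = 13,  x[4] = 4,  x[5] = 19,  x[6] = 1.
The sequence repeats with period 6.
So x[298] = x[0 + ((298-0) mod 6)] = x[4] = 4.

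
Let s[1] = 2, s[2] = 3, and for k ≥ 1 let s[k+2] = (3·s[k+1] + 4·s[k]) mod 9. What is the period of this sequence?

6

We have s[1] = 2, s[2] = 3, s[3] = 8, s[4] = 0, s[5] = 5, s[6] = 6, s[7] = 2, s[8] = 3.
Since (s[7], s[8]) = (s[1], s[2]) = (2, 3) (two consecutive terms determine the rest), the sequence is periodic with period 6.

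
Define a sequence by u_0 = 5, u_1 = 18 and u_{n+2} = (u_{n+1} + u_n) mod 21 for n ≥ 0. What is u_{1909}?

Computing terms: u_0 = 5; u_1 = 18; u_2 = 2; u_3 = 20; u_4 = 1; u_5 = 0; u_6 = 1; u_7 = 1; u_8 = 2; u_9 = 3; u_{10} = 5; u_{11} = 8; u_{12} = 13; u_{13} = 0; u_{14} = 13; u_{15} = 13; u_{16} = 5; u_{17} = 18.
Since (u_{16}, u_{17}) = (u_0, u_1) = (5, 18) (two consecutive terms determine the rest), the sequence is periodic with period 16.
So u_{1909} = u_{0 + ((1909-0) mod 16)} = u_5 = 0.

0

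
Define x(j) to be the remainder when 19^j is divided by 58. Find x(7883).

Computing terms: x(1) = 19, x(2) = 13, x(3) = 15, x(4) = 53, x(5) = 21, x(6) = 51, x(7) = 41, x(8) = 25, x(9) = 11, x(10) = 35, x(11) = 27, x(12) = 49, x(13) = 3, x(14) = 57, x(15) = 39, x(16) = 45, x(17) = 43, x(18) = 5, x(19) = 37, x(20) = 7, x(21) = 17, x(22) = 33, x(23) = 47, x(24) = 23, x(25) = 31, x(26) = 9, x(27) = 55, x(28) = 1, x(29) = 19.
The sequence repeats with period 28.
(7883 - 1) mod 28 = 14, so x(7883) = x(15) = 39.

39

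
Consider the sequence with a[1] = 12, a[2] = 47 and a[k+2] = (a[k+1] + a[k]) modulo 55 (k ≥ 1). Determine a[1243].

4

Listing terms: a[1] = 12,  a[2] = 47,  a[3] = 4,  a[4] = 51,  a[5] = 0,  a[6] = 51,  a[7] = 51,  a[8] = 47,  a[9] = 43,  a[10] = 35,  a[11] = 23,  a[12] = 3,  a[13] = 26,  a[14] = 29,  a[15] = 0,  a[16] = 29,  a[17] = 29,  a[18] = 3,  a[19] = 32,  a[20] = 35,  a[21] = 12,  a[22] = 47.
The sequence repeats with period 20.
(1243 - 1) mod 20 = 2, so a[1243] = a[3] = 4.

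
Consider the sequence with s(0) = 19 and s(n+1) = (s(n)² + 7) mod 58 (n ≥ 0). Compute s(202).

s(0) = 19, s(1) = 20, s(2) = 1, s(3) = 8, s(4) = 13, s(5) = 2, s(6) = 11, s(7) = 12, s(8) = 35, s(9) = 14, s(10) = 29, s(11) = 36, s(12) = 27, s(13) = 40, s(14) = 41, s(15) = 6, s(16) = 43, s(17) = 0, s(18) = 7, s(19) = 56, s(20) = 11.
Since s(20) = s(6) = 11, the sequence is eventually periodic: after a pre-period of length 6 it cycles with period 14.
For n ≥ 6, s(n) depends only on (n - 6) mod 14. (202 - 6) mod 14 = 0, so s(202) = s(6) = 11.

11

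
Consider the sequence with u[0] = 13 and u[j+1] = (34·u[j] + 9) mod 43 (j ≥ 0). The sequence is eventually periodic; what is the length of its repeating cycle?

We have u[0] = 13,  u[1] = 21,  u[2] = 35,  u[3] = 38,  u[4] = 11,  u[5] = 39,  u[6] = 2,  u[7] = 34,  u[8] = 4,  u[9] = 16,  u[10] = 37,  u[11] = 20,  u[12] = 1,  u[13] = 0,  u[14] = 9,  u[15] = 14,  u[16] = 12,  u[17] = 30,  u[18] = 40,  u[19] = 36,  u[20] = 29,  u[21] = 6,  u[22] = 41,  u[23] = 27,  u[24] = 24,  u[25] = 8,  u[26] = 23,  u[27] = 17,  u[28] = 28,  u[29] = 15,  u[30] = 3,  u[31] = 25,  u[32] = 42,  u[33] = 18,  u[34] = 19,  u[35] = 10,  u[36] = 5,  u[37] = 7,  u[38] = 32,  u[39] = 22,  u[40] = 26,  u[41] = 33,  u[42] = 13.
The sequence repeats with period 42.

42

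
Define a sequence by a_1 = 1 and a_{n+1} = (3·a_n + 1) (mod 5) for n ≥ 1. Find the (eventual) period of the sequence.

Listing terms: a_1 = 1,  a_2 = 4,  a_3 = 3,  a_4 = 0,  a_5 = 1.
Since a_5 = a_1 = 1, the sequence is periodic with period 4.

4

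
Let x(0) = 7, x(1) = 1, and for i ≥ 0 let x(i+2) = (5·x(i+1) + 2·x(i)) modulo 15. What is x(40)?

Listing terms: x(0) = 7; x(1) = 1; x(2) = 4; x(3) = 7; x(4) = 13; x(5) = 4; x(6) = 1; x(7) = 13; x(8) = 7; x(9) = 1.
Since (x(8), x(9)) = (x(0), x(1)) = (7, 1) (two consecutive terms determine the rest), the sequence is periodic with period 8.
So x(40) = x(0 + ((40-0) mod 8)) = x(0) = 7.

7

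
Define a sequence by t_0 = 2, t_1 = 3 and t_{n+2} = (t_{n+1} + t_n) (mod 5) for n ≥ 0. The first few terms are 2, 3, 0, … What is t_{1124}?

3

t_0 = 2,  t_1 = 3,  t_2 = 0,  t_3 = 3,  t_4 = 3,  t_5 = 1,  t_6 = 4,  t_7 = 0,  t_8 = 4,  t_9 = 4,  t_{10} = 3,  t_{11} = 2,  t_{12} = 0,  t_{13} = 2,  t_{14} = 2,  t_{15} = 4,  t_{16} = 1,  t_{17} = 0,  t_{18} = 1,  t_{19} = 1,  t_{20} = 2,  t_{21} = 3.
The sequence repeats with period 20.
(1124 - 0) mod 20 = 4, so t_{1124} = t_4 = 3.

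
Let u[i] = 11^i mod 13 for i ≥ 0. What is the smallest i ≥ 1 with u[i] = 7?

5

Computing terms: u[0] = 1; u[1] = 11; u[2] = 4; u[3] = 5; u[4] = 3; u[5] = 7; u[6] = 12; u[7] = 2; u[8] = 9; u[9] = 8; u[10] = 10; u[11] = 6; u[12] = 1.
The sequence repeats with period 12.
The value 7 first appears (with i ≥ 1) at u[5].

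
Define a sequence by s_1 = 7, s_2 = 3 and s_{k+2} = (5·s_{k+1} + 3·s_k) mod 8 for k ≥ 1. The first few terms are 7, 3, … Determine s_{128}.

Listing terms: s_1 = 7,  s_2 = 3,  s_3 = 4,  s_4 = 5,  s_5 = 5,  s_6 = 0,  s_7 = 7,  s_8 = 3.
The sequence repeats with period 6.
(128 - 1) mod 6 = 1, so s_{128} = s_2 = 3.

3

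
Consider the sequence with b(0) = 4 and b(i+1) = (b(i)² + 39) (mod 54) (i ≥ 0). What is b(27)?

19

Computing terms: b(0) = 4; b(1) = 1; b(2) = 40; b(3) = 19; b(4) = 22; b(5) = 37; b(6) = 4.
Since b(6) = b(0) = 4, the sequence is periodic with period 6.
(27 - 0) mod 6 = 3, so b(27) = b(3) = 19.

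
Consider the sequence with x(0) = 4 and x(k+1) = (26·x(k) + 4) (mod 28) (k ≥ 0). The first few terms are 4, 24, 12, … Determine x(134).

12

x(0) = 4,  x(1) = 24,  x(2) = 12,  x(3) = 8,  x(4) = 16,  x(5) = 0,  x(6) = 4.
Since x(6) = x(0) = 4, the sequence is periodic with period 6.
(134 - 0) mod 6 = 2, so x(134) = x(2) = 12.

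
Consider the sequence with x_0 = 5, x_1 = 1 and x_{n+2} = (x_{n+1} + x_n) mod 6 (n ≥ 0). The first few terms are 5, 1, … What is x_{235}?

1

We have x_0 = 5; x_1 = 1; x_2 = 0; x_3 = 1; x_4 = 1; x_5 = 2; x_6 = 3; x_7 = 5; x_8 = 2; x_9 = 1; x_{10} = 3; x_{11} = 4; x_{12} = 1; x_{13} = 5; x_{14} = 0; x_{15} = 5; x_{16} = 5; x_{17} = 4; x_{18} = 3; x_{19} = 1; x_{20} = 4; x_{21} = 5; x_{22} = 3; x_{23} = 2; x_{24} = 5; x_{25} = 1.
The sequence repeats with period 24.
(235 - 0) mod 24 = 19, so x_{235} = x_{19} = 1.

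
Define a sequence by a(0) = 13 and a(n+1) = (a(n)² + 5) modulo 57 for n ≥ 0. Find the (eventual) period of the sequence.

Listing terms: a(0) = 13, a(1) = 3, a(2) = 14, a(3) = 30, a(4) = 50, a(5) = 54, a(6) = 14.
Since a(6) = a(2) = 14, the sequence is eventually periodic: after a pre-period of length 2 it cycles with period 4.

4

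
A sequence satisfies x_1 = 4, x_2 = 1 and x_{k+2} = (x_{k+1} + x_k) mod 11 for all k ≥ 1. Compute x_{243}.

5

x_1 = 4,  x_2 = 1,  x_3 = 5,  x_4 = 6,  x_5 = 0,  x_6 = 6,  x_7 = 6,  x_8 = 1,  x_9 = 7,  x_{10} = 8,  x_{11} = 4,  x_{12} = 1.
Since (x_{11}, x_{12}) = (x_1, x_2) = (4, 1) (two consecutive terms determine the rest), the sequence is periodic with period 10.
(243 - 1) mod 10 = 2, so x_{243} = x_3 = 5.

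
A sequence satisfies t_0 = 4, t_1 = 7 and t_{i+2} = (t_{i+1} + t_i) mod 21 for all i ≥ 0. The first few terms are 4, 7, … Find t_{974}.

1

We have t_0 = 4; t_1 = 7; t_2 = 11; t_3 = 18; t_4 = 8; t_5 = 5; t_6 = 13; t_7 = 18; t_8 = 10; t_9 = 7; t_{10} = 17; t_{11} = 3; t_{12} = 20; t_{13} = 2; t_{14} = 1; t_{15} = 3; t_{16} = 4; t_{17} = 7.
The sequence repeats with period 16.
So t_{974} = t_{0 + ((974-0) mod 16)} = t_{14} = 1.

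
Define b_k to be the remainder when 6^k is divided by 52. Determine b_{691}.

20

We have b_0 = 1,  b_1 = 6,  b_2 = 36,  b_3 = 8,  b_4 = 48,  b_5 = 28,  b_6 = 12,  b_7 = 20,  b_8 = 16,  b_9 = 44,  b_{10} = 4,  b_{11} = 24,  b_{12} = 40,  b_{13} = 32,  b_{14} = 36.
Since b_{14} = b_2 = 36, the sequence is eventually periodic: after a pre-period of length 2 it cycles with period 12.
For k ≥ 2, b_k depends only on (k - 2) mod 12. (691 - 2) mod 12 = 5, so b_{691} = b_7 = 20.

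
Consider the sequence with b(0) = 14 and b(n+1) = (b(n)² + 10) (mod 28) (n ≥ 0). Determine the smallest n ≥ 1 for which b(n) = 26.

We have b(0) = 14; b(1) = 10; b(2) = 26; b(3) = 14.
Since b(3) = b(0) = 14, the sequence is periodic with period 3.
The value 26 first appears (with n ≥ 1) at b(2).

2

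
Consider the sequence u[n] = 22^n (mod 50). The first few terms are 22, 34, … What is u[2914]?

44

We have u[1] = 22; u[2] = 34; u[3] = 48; u[4] = 6; u[5] = 32; u[6] = 4; u[7] = 38; u[8] = 36; u[9] = 42; u[10] = 24; u[11] = 28; u[12] = 16; u[13] = 2; u[14] = 44; u[15] = 18; u[16] = 46; u[17] = 12; u[18] = 14; u[19] = 8; u[20] = 26; u[21] = 22.
Since u[21] = u[1] = 22, the sequence is periodic with period 20.
(2914 - 1) mod 20 = 13, so u[2914] = u[14] = 44.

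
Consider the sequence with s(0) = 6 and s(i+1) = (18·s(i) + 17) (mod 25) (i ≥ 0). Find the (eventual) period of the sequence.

Computing terms: s(0) = 6,  s(1) = 0,  s(2) = 17,  s(3) = 23,  s(4) = 6.
Since s(4) = s(0) = 6, the sequence is periodic with period 4.

4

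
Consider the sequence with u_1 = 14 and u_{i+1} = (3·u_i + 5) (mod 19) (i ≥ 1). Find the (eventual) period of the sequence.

u_1 = 14,  u_2 = 9,  u_3 = 13,  u_4 = 6,  u_5 = 4,  u_6 = 17,  u_7 = 18,  u_8 = 2,  u_9 = 11,  u_{10} = 0,  u_{11} = 5,  u_{12} = 1,  u_{13} = 8,  u_{14} = 10,  u_{15} = 16,  u_{16} = 15,  u_{17} = 12,  u_{18} = 3,  u_{19} = 14.
The sequence repeats with period 18.

18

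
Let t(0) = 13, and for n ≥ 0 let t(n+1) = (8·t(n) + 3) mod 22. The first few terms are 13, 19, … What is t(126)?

Computing terms: t(0) = 13,  t(1) = 19,  t(2) = 1,  t(3) = 11,  t(4) = 3,  t(5) = 5,  t(6) = 21,  t(7) = 17,  t(8) = 7,  t(9) = 15,  t(10) = 13.
Since t(10) = t(0) = 13, the sequence is periodic with period 10.
(126 - 0) mod 10 = 6, so t(126) = t(6) = 21.

21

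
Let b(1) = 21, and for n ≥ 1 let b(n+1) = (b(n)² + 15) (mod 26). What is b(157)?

19

b(1) = 21; b(2) = 14; b(3) = 3; b(4) = 24; b(5) = 19; b(6) = 12; b(7) = 3.
Since b(7) = b(3) = 3, the sequence is eventually periodic: after a pre-period of length 2 it cycles with period 4.
For n ≥ 3, b(n) depends only on (n - 3) mod 4. (157 - 3) mod 4 = 2, so b(157) = b(5) = 19.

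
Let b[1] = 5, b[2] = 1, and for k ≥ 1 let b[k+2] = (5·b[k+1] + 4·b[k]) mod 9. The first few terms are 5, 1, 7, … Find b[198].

We have b[1] = 5; b[2] = 1; b[3] = 7; b[4] = 3; b[5] = 7; b[6] = 2; b[7] = 2; b[8] = 0; b[9] = 8; b[10] = 4; b[11] = 7; b[12] = 6; b[13] = 4; b[14] = 8; b[15] = 2; b[16] = 6; b[17] = 2; b[18] = 7; b[19] = 7; b[20] = 0; b[21] = 1; b[22] = 5; b[23] = 2; b[24] = 3; b[25] = 5; b[26] = 1.
Since (b[25], b[26]) = (b[1], b[2]) = (5, 1) (two consecutive terms determine the rest), the sequence is periodic with period 24.
So b[198] = b[1 + ((198-1) mod 24)] = b[6] = 2.

2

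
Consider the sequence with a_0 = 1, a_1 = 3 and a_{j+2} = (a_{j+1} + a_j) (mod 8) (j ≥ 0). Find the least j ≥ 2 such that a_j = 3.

4

Listing terms: a_0 = 1,  a_1 = 3,  a_2 = 4,  a_3 = 7,  a_4 = 3,  a_5 = 2,  a_6 = 5,  a_7 = 7,  a_8 = 4,  a_9 = 3,  a_{10} = 7,  a_{11} = 2,  a_{12} = 1,  a_{13} = 3.
The sequence repeats with period 12.
The value 3 first appears (with j ≥ 2) at a_4.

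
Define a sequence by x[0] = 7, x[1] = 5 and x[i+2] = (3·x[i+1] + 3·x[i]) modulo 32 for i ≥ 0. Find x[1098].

Computing terms: x[0] = 7, x[1] = 5, x[2] = 4, x[3] = 27, x[4] = 29, x[5] = 8, x[6] = 15, x[7] = 5, x[8] = 28, x[9] = 3, x[10] = 29, x[11] = 0, x[12] = 23, x[13] = 5, x[14] = 20, x[15] = 11, x[16] = 29, x[17] = 24, x[18] = 31, x[19] = 5, x[20] = 12, x[21] = 19, x[22] = 29, x[23] = 16, x[24] = 7, x[25] = 5.
Since (x[24], x[25]) = (x[0], x[1]) = (7, 5) (two consecutive terms determine the rest), the sequence is periodic with period 24.
So x[1098] = x[0 + ((1098-0) mod 24)] = x[18] = 31.

31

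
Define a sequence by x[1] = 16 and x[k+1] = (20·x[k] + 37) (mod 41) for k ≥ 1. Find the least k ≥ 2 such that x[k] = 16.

21

We have x[1] = 16,  x[2] = 29,  x[3] = 2,  x[4] = 36,  x[5] = 19,  x[6] = 7,  x[7] = 13,  x[8] = 10,  x[9] = 32,  x[10] = 21,  x[11] = 6,  x[12] = 34,  x[13] = 20,  x[14] = 27,  x[15] = 3,  x[16] = 15,  x[17] = 9,  x[18] = 12,  x[19] = 31,  x[20] = 1,  x[21] = 16.
Since x[21] = x[1] = 16, the sequence is periodic with period 20.
The value 16 next appears (with k ≥ 2) at x[21].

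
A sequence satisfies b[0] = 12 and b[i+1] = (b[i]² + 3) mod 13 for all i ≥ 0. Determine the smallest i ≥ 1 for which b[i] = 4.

1

Listing terms: b[0] = 12; b[1] = 4; b[2] = 6; b[3] = 0; b[4] = 3; b[5] = 12.
Since b[5] = b[0] = 12, the sequence is periodic with period 5.
The value 4 first appears (with i ≥ 1) at b[1].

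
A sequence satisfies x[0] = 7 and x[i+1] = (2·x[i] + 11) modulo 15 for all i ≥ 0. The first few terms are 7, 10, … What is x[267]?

13

Listing terms: x[0] = 7, x[1] = 10, x[2] = 1, x[3] = 13, x[4] = 7.
The sequence repeats with period 4.
(267 - 0) mod 4 = 3, so x[267] = x[3] = 13.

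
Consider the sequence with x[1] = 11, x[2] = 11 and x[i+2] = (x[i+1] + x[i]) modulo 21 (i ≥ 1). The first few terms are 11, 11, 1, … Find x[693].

13

Listing terms: x[1] = 11,  x[2] = 11,  x[3] = 1,  x[4] = 12,  x[5] = 13,  x[6] = 4,  x[7] = 17,  x[8] = 0,  x[9] = 17,  x[10] = 17,  x[11] = 13,  x[12] = 9,  x[13] = 1,  x[14] = 10,  x[15] = 11,  x[16] = 0,  x[17] = 11,  x[18] = 11.
Since (x[17], x[18]) = (x[1], x[2]) = (11, 11) (two consecutive terms determine the rest), the sequence is periodic with period 16.
So x[693] = x[1 + ((693-1) mod 16)] = x[5] = 13.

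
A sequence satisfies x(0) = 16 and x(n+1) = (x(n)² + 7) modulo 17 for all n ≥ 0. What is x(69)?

16

Listing terms: x(0) = 16; x(1) = 8; x(2) = 3; x(3) = 16.
Since x(3) = x(0) = 16, the sequence is periodic with period 3.
So x(69) = x(0 + ((69-0) mod 3)) = x(0) = 16.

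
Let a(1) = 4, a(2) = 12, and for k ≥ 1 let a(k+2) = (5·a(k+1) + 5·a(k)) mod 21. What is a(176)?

We have a(1) = 4,  a(2) = 12,  a(3) = 17,  a(4) = 19,  a(5) = 12,  a(6) = 8,  a(7) = 16,  a(8) = 15,  a(9) = 8,  a(10) = 10,  a(11) = 6,  a(12) = 17,  a(13) = 10,  a(14) = 9,  a(15) = 11,  a(16) = 16,  a(17) = 9,  a(18) = 20,  a(19) = 19,  a(20) = 6,  a(21) = 20,  a(22) = 4,  a(23) = 15,  a(24) = 11,  a(25) = 4,  a(26) = 12.
Since (a(25), a(26)) = (a(1), a(2)) = (4, 12) (two consecutive terms determine the rest), the sequence is periodic with period 24.
(176 - 1) mod 24 = 7, so a(176) = a(8) = 15.

15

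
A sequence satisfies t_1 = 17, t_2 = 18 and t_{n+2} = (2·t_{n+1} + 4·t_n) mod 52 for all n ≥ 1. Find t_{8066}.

Computing terms: t_1 = 17, t_2 = 18, t_3 = 0, t_4 = 20, t_5 = 40, t_6 = 4, t_7 = 12, t_8 = 40, t_9 = 24, t_{10} = 0, t_{11} = 44, t_{12} = 36, t_{13} = 40, t_{14} = 16, t_{15} = 36, t_{16} = 32, t_{17} = 0, t_{18} = 24, t_{19} = 48, t_{20} = 36, t_{21} = 4, t_{22} = 48, t_{23} = 8, t_{24} = 0, t_{25} = 32, t_{26} = 12, t_{27} = 48, t_{28} = 40, t_{29} = 12, t_{30} = 28, t_{31} = 0, t_{32} = 8, t_{33} = 16, t_{34} = 12, t_{35} = 36, t_{36} = 16, t_{37} = 20, t_{38} = 0, t_{39} = 28, t_{40} = 4, t_{41} = 16, t_{42} = 48, t_{43} = 4, t_{44} = 44, t_{45} = 0, t_{46} = 20.
Since (t_{45}, t_{46}) = (t_3, t_4) = (0, 20) (two consecutive terms determine the rest), the sequence is eventually periodic: after a pre-period of length 2 it cycles with period 42.
For n ≥ 3, t_n depends only on (n - 3) mod 42. (8066 - 3) mod 42 = 41, so t_{8066} = t_{44} = 44.

44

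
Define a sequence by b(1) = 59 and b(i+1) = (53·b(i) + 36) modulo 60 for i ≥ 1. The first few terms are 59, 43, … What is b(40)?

Computing terms: b(1) = 59; b(2) = 43; b(3) = 35; b(4) = 31; b(5) = 59.
The sequence repeats with period 4.
So b(40) = b(1 + ((40-1) mod 4)) = b(4) = 31.

31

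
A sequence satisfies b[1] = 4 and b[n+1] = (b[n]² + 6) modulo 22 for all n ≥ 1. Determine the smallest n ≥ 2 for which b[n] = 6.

b[1] = 4,  b[2] = 0,  b[3] = 6,  b[4] = 20,  b[5] = 10,  b[6] = 18,  b[7] = 0.
Since b[7] = b[2] = 0, the sequence is eventually periodic: after a pre-period of length 1 it cycles with period 5.
The value 6 first appears (with n ≥ 2) at b[3].

3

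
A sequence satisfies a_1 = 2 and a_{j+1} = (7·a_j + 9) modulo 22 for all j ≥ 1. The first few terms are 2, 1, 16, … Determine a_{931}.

2

Computing terms: a_1 = 2; a_2 = 1; a_3 = 16; a_4 = 11; a_5 = 20; a_6 = 17; a_7 = 18; a_8 = 3; a_9 = 8; a_{10} = 21; a_{11} = 2.
The sequence repeats with period 10.
So a_{931} = a_{1 + ((931-1) mod 10)} = a_1 = 2.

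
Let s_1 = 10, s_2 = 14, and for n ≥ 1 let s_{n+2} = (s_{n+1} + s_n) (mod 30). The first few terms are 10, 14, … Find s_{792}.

Listing terms: s_1 = 10; s_2 = 14; s_3 = 24; s_4 = 8; s_5 = 2; s_6 = 10; s_7 = 12; s_8 = 22; s_9 = 4; s_{10} = 26; s_{11} = 0; s_{12} = 26; s_{13} = 26; s_{14} = 22; s_{15} = 18; s_{16} = 10; s_{17} = 28; s_{18} = 8; s_{19} = 6; s_{20} = 14; s_{21} = 20; s_{22} = 4; s_{23} = 24; s_{24} = 28; s_{25} = 22; s_{26} = 20; s_{27} = 12; s_{28} = 2; s_{29} = 14; s_{30} = 16; s_{31} = 0; s_{32} = 16; s_{33} = 16; s_{34} = 2; s_{35} = 18; s_{36} = 20; s_{37} = 8; s_{38} = 28; s_{39} = 6; s_{40} = 4; s_{41} = 10; s_{42} = 14.
Since (s_{41}, s_{42}) = (s_1, s_2) = (10, 14) (two consecutive terms determine the rest), the sequence is periodic with period 40.
So s_{792} = s_{1 + ((792-1) mod 40)} = s_{32} = 16.

16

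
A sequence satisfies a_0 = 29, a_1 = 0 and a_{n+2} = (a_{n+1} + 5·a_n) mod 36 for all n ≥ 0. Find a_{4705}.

Listing terms: a_0 = 29, a_1 = 0, a_2 = 1, a_3 = 1, a_4 = 6, a_5 = 11, a_6 = 5, a_7 = 24, a_8 = 13, a_9 = 25, a_{10} = 18, a_{11} = 35, a_{12} = 17, a_{13} = 12, a_{14} = 25, a_{15} = 13, a_{16} = 30, a_{17} = 23, a_{18} = 29, a_{19} = 0.
Since (a_{18}, a_{19}) = (a_0, a_1) = (29, 0) (two consecutive terms determine the rest), the sequence is periodic with period 18.
(4705 - 0) mod 18 = 7, so a_{4705} = a_7 = 24.

24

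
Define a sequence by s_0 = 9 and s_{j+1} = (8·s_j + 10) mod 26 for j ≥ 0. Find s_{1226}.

16

We have s_0 = 9, s_1 = 4, s_2 = 16, s_3 = 8, s_4 = 22, s_5 = 4.
Since s_5 = s_1 = 4, the sequence is eventually periodic: after a pre-period of length 1 it cycles with period 4.
For j ≥ 1, s_j depends only on (j - 1) mod 4. (1226 - 1) mod 4 = 1, so s_{1226} = s_2 = 16.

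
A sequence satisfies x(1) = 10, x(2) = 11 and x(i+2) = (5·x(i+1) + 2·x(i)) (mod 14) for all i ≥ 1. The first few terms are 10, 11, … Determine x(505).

11

We have x(1) = 10; x(2) = 11; x(3) = 5; x(4) = 5; x(5) = 7; x(6) = 3; x(7) = 1; x(8) = 11; x(9) = 1; x(10) = 13; x(11) = 11; x(12) = 11; x(13) = 7; x(14) = 1; x(15) = 5; x(16) = 13; x(17) = 5; x(18) = 9; x(19) = 13; x(20) = 13; x(21) = 7; x(22) = 5; x(23) = 11; x(24) = 9; x(25) = 11; x(26) = 3; x(27) = 9; x(28) = 9; x(29) = 7; x(30) = 11; x(31) = 13; x(32) = 3; x(33) = 13; x(34) = 1; x(35) = 3; x(36) = 3; x(37) = 7; x(38) = 13; x(39) = 9; x(40) = 1; x(41) = 9; x(42) = 5; x(43) = 1; x(44) = 1; x(45) = 7; x(46) = 9; x(47) = 3; x(48) = 5; x(49) = 3; x(50) = 11; x(51) = 5.
Since (x(50), x(51)) = (x(2), x(3)) = (11, 5) (two consecutive terms determine the rest), the sequence is eventually periodic: after a pre-period of length 1 it cycles with period 48.
For i ≥ 2, x(i) depends only on (i - 2) mod 48. (505 - 2) mod 48 = 23, so x(505) = x(25) = 11.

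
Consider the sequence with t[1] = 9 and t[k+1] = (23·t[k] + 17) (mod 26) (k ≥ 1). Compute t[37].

9

Listing terms: t[1] = 9, t[2] = 16, t[3] = 21, t[4] = 6, t[5] = 25, t[6] = 20, t[7] = 9.
The sequence repeats with period 6.
So t[37] = t[1 + ((37-1) mod 6)] = t[1] = 9.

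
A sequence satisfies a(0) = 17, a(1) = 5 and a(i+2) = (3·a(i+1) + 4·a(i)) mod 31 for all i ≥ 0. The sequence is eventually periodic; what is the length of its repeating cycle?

10

a(0) = 17; a(1) = 5; a(2) = 21; a(3) = 21; a(4) = 23; a(5) = 29; a(6) = 24; a(7) = 2; a(8) = 9; a(9) = 4; a(10) = 17; a(11) = 5.
The sequence repeats with period 10.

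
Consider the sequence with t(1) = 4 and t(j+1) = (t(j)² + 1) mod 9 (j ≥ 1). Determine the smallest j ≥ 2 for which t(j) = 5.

4

t(1) = 4,  t(2) = 8,  t(3) = 2,  t(4) = 5,  t(5) = 8.
Since t(5) = t(2) = 8, the sequence is eventually periodic: after a pre-period of length 1 it cycles with period 3.
The value 5 first appears (with j ≥ 2) at t(4).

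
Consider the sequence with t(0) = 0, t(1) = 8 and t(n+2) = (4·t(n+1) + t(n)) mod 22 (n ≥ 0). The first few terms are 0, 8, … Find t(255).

Computing terms: t(0) = 0, t(1) = 8, t(2) = 10, t(3) = 4, t(4) = 4, t(5) = 20, t(6) = 18, t(7) = 4, t(8) = 12, t(9) = 8, t(10) = 0, t(11) = 8.
Since (t(10), t(11)) = (t(0), t(1)) = (0, 8) (two consecutive terms determine the rest), the sequence is periodic with period 10.
(255 - 0) mod 10 = 5, so t(255) = t(5) = 20.

20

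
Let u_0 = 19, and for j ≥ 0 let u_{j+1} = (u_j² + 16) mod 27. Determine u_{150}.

8

Computing terms: u_0 = 19, u_1 = 26, u_2 = 17, u_3 = 8, u_4 = 26.
Since u_4 = u_1 = 26, the sequence is eventually periodic: after a pre-period of length 1 it cycles with period 3.
For j ≥ 1, u_j depends only on (j - 1) mod 3. (150 - 1) mod 3 = 2, so u_{150} = u_3 = 8.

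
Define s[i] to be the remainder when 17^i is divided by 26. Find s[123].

25

Listing terms: s[1] = 17,  s[2] = 3,  s[3] = 25,  s[4] = 9,  s[5] = 23,  s[6] = 1,  s[7] = 17.
The sequence repeats with period 6.
So s[123] = s[1 + ((123-1) mod 6)] = s[3] = 25.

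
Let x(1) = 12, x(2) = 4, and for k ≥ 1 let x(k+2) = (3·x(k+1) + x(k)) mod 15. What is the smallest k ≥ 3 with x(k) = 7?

6

x(1) = 12,  x(2) = 4,  x(3) = 9,  x(4) = 1,  x(5) = 12,  x(6) = 7,  x(7) = 3,  x(8) = 1,  x(9) = 6,  x(10) = 4,  x(11) = 3,  x(12) = 13,  x(13) = 12,  x(14) = 4.
Since (x(13), x(14)) = (x(1), x(2)) = (12, 4) (two consecutive terms determine the rest), the sequence is periodic with period 12.
The value 7 first appears (with k ≥ 3) at x(6).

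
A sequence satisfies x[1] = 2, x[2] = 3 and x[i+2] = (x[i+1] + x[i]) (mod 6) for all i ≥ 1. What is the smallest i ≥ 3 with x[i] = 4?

We have x[1] = 2; x[2] = 3; x[3] = 5; x[4] = 2; x[5] = 1; x[6] = 3; x[7] = 4; x[8] = 1; x[9] = 5; x[10] = 0; x[11] = 5; x[12] = 5; x[13] = 4; x[14] = 3; x[15] = 1; x[16] = 4; x[17] = 5; x[18] = 3; x[19] = 2; x[20] = 5; x[21] = 1; x[22] = 0; x[23] = 1; x[24] = 1; x[25] = 2; x[26] = 3.
Since (x[25], x[26]) = (x[1], x[2]) = (2, 3) (two consecutive terms determine the rest), the sequence is periodic with period 24.
The value 4 first appears (with i ≥ 3) at x[7].

7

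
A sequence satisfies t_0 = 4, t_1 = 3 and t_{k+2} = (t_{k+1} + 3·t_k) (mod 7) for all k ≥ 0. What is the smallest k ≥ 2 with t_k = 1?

We have t_0 = 4; t_1 = 3; t_2 = 1; t_3 = 3; t_4 = 6; t_5 = 1; t_6 = 5; t_7 = 1; t_8 = 2; t_9 = 5; t_{10} = 4; t_{11} = 5; t_{12} = 3; t_{13} = 4; t_{14} = 6; t_{15} = 4; t_{16} = 1; t_{17} = 6; t_{18} = 2; t_{19} = 6; t_{20} = 5; t_{21} = 2; t_{22} = 3; t_{23} = 2; t_{24} = 4; t_{25} = 3.
The sequence repeats with period 24.
The value 1 first appears (with k ≥ 2) at t_2.

2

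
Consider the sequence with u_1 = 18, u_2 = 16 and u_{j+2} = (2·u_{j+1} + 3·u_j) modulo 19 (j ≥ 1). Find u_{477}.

u_1 = 18, u_2 = 16, u_3 = 10, u_4 = 11, u_5 = 14, u_6 = 4, u_7 = 12, u_8 = 17, u_9 = 13, u_{10} = 1, u_{11} = 3, u_{12} = 9, u_{13} = 8, u_{14} = 5, u_{15} = 15, u_{16} = 7, u_{17} = 2, u_{18} = 6, u_{19} = 18, u_{20} = 16.
Since (u_{19}, u_{20}) = (u_1, u_2) = (18, 16) (two consecutive terms determine the rest), the sequence is periodic with period 18.
So u_{477} = u_{1 + ((477-1) mod 18)} = u_9 = 13.

13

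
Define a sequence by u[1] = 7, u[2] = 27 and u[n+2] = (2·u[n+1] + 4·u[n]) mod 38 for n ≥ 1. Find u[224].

u[1] = 7,  u[2] = 27,  u[3] = 6,  u[4] = 6,  u[5] = 36,  u[6] = 20,  u[7] = 32,  u[8] = 30,  u[9] = 36,  u[10] = 2,  u[11] = 34,  u[12] = 0,  u[13] = 22,  u[14] = 6,  u[15] = 24,  u[16] = 34,  u[17] = 12,  u[18] = 8,  u[19] = 26,  u[20] = 8,  u[21] = 6,  u[22] = 6.
Since (u[21], u[22]) = (u[3], u[4]) = (6, 6) (two consecutive terms determine the rest), the sequence is eventually periodic: after a pre-period of length 2 it cycles with period 18.
For n ≥ 3, u[n] depends only on (n - 3) mod 18. (224 - 3) mod 18 = 5, so u[224] = u[8] = 30.

30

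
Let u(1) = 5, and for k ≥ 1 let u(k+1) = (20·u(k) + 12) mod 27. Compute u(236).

4

We have u(1) = 5, u(2) = 4, u(3) = 11, u(4) = 16, u(5) = 8, u(6) = 10, u(7) = 23, u(8) = 13, u(9) = 2, u(10) = 25, u(11) = 26, u(12) = 19, u(13) = 14, u(14) = 22, u(15) = 20, u(16) = 7, u(17) = 17, u(18) = 1, u(19) = 5.
Since u(19) = u(1) = 5, the sequence is periodic with period 18.
So u(236) = u(1 + ((236-1) mod 18)) = u(2) = 4.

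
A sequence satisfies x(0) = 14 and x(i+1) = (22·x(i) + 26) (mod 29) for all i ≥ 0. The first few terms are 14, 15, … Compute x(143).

We have x(0) = 14; x(1) = 15; x(2) = 8; x(3) = 28; x(4) = 4; x(5) = 27; x(6) = 11; x(7) = 7; x(8) = 6; x(9) = 13; x(10) = 22; x(11) = 17; x(12) = 23; x(13) = 10; x(14) = 14.
The sequence repeats with period 14.
(143 - 0) mod 14 = 3, so x(143) = x(3) = 28.

28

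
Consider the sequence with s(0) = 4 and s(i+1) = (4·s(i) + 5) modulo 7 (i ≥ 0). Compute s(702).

We have s(0) = 4, s(1) = 0, s(2) = 5, s(3) = 4.
Since s(3) = s(0) = 4, the sequence is periodic with period 3.
(702 - 0) mod 3 = 0, so s(702) = s(0) = 4.

4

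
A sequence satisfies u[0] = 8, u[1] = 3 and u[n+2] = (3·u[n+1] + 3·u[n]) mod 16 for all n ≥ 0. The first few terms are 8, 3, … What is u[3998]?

u[0] = 8,  u[1] = 3,  u[2] = 1,  u[3] = 12,  u[4] = 7,  u[5] = 9,  u[6] = 0,  u[7] = 11,  u[8] = 1,  u[9] = 4,  u[10] = 15,  u[11] = 9,  u[12] = 8,  u[13] = 3.
The sequence repeats with period 12.
So u[3998] = u[0 + ((3998-0) mod 12)] = u[2] = 1.

1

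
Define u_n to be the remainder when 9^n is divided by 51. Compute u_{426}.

30

We have u_1 = 9,  u_2 = 30,  u_3 = 15,  u_4 = 33,  u_5 = 42,  u_6 = 21,  u_7 = 36,  u_8 = 18,  u_9 = 9.
Since u_9 = u_1 = 9, the sequence is periodic with period 8.
So u_{426} = u_{1 + ((426-1) mod 8)} = u_2 = 30.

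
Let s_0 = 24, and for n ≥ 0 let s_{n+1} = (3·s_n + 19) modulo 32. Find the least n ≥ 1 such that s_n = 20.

10

Listing terms: s_0 = 24,  s_1 = 27,  s_2 = 4,  s_3 = 31,  s_4 = 16,  s_5 = 3,  s_6 = 28,  s_7 = 7,  s_8 = 8,  s_9 = 11,  s_{10} = 20,  s_{11} = 15,  s_{12} = 0,  s_{13} = 19,  s_{14} = 12,  s_{15} = 23,  s_{16} = 24.
The sequence repeats with period 16.
The value 20 first appears (with n ≥ 1) at s_{10}.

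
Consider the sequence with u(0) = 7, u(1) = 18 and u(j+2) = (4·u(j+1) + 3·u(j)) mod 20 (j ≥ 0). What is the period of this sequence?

24

u(0) = 7; u(1) = 18; u(2) = 13; u(3) = 6; u(4) = 3; u(5) = 10; u(6) = 9; u(7) = 6; u(8) = 11; u(9) = 2; u(10) = 1; u(11) = 10; u(12) = 3; u(13) = 2; u(14) = 17; u(15) = 14; u(16) = 7; u(17) = 10; u(18) = 1; u(19) = 14; u(20) = 19; u(21) = 18; u(22) = 9; u(23) = 10; u(24) = 7; u(25) = 18.
Since (u(24), u(25)) = (u(0), u(1)) = (7, 18) (two consecutive terms determine the rest), the sequence is periodic with period 24.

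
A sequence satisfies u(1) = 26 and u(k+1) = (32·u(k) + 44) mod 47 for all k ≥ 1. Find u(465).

13

Listing terms: u(1) = 26,  u(2) = 30,  u(3) = 17,  u(4) = 24,  u(5) = 13,  u(6) = 37,  u(7) = 6,  u(8) = 1,  u(9) = 29,  u(10) = 32,  u(11) = 34,  u(12) = 4,  u(13) = 31,  u(14) = 2,  u(15) = 14,  u(16) = 22,  u(17) = 43,  u(18) = 10,  u(19) = 35,  u(20) = 36,  u(21) = 21,  u(22) = 11,  u(23) = 20,  u(24) = 26.
Since u(24) = u(1) = 26, the sequence is periodic with period 23.
So u(465) = u(1 + ((465-1) mod 23)) = u(5) = 13.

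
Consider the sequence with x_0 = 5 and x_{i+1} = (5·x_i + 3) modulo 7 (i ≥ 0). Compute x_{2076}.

5

Listing terms: x_0 = 5, x_1 = 0, x_2 = 3, x_3 = 4, x_4 = 2, x_5 = 6, x_6 = 5.
The sequence repeats with period 6.
So x_{2076} = x_{0 + ((2076-0) mod 6)} = x_0 = 5.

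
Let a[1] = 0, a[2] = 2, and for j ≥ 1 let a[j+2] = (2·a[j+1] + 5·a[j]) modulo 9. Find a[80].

2

We have a[1] = 0; a[2] = 2; a[3] = 4; a[4] = 0; a[5] = 2.
The sequence repeats with period 3.
So a[80] = a[1 + ((80-1) mod 3)] = a[2] = 2.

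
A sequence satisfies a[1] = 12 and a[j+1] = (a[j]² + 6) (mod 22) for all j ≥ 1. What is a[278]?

0

We have a[1] = 12; a[2] = 18; a[3] = 0; a[4] = 6; a[5] = 20; a[6] = 10; a[7] = 18.
Since a[7] = a[2] = 18, the sequence is eventually periodic: after a pre-period of length 1 it cycles with period 5.
For j ≥ 2, a[j] depends only on (j - 2) mod 5. (278 - 2) mod 5 = 1, so a[278] = a[3] = 0.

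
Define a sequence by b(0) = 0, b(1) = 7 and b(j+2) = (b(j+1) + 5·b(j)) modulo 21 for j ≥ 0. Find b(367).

7

We have b(0) = 0,  b(1) = 7,  b(2) = 7,  b(3) = 0,  b(4) = 14,  b(5) = 14,  b(6) = 0,  b(7) = 7.
The sequence repeats with period 6.
(367 - 0) mod 6 = 1, so b(367) = b(1) = 7.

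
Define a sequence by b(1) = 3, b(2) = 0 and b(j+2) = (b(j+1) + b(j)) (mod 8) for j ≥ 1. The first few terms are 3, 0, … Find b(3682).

b(1) = 3; b(2) = 0; b(3) = 3; b(4) = 3; b(5) = 6; b(6) = 1; b(7) = 7; b(8) = 0; b(9) = 7; b(10) = 7; b(11) = 6; b(12) = 5; b(13) = 3; b(14) = 0.
The sequence repeats with period 12.
So b(3682) = b(1 + ((3682-1) mod 12)) = b(10) = 7.

7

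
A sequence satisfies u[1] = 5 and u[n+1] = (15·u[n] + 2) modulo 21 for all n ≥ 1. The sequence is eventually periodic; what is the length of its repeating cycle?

7

Listing terms: u[1] = 5,  u[2] = 14,  u[3] = 2,  u[4] = 11,  u[5] = 20,  u[6] = 8,  u[7] = 17,  u[8] = 5.
The sequence repeats with period 7.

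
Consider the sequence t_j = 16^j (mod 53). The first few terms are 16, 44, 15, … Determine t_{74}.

We have t_1 = 16,  t_2 = 44,  t_3 = 15,  t_4 = 28,  t_5 = 24,  t_6 = 13,  t_7 = 49,  t_8 = 42,  t_9 = 36,  t_{10} = 46,  t_{11} = 47,  t_{12} = 10,  t_{13} = 1,  t_{14} = 16.
Since t_{14} = t_1 = 16, the sequence is periodic with period 13.
So t_{74} = t_{1 + ((74-1) mod 13)} = t_9 = 36.

36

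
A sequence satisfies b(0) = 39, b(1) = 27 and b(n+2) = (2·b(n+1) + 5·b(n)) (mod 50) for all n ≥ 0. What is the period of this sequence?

20

We have b(0) = 39; b(1) = 27; b(2) = 49; b(3) = 33; b(4) = 11; b(5) = 37; b(6) = 29; b(7) = 43; b(8) = 31; b(9) = 27; b(10) = 9; b(11) = 3; b(12) = 1; b(13) = 17; b(14) = 39; b(15) = 13; b(16) = 21; b(17) = 7; b(18) = 19; b(19) = 23; b(20) = 41; b(21) = 47; b(22) = 49; b(23) = 33.
Since (b(22), b(23)) = (b(2), b(3)) = (49, 33) (two consecutive terms determine the rest), the sequence is eventually periodic: after a pre-period of length 2 it cycles with period 20.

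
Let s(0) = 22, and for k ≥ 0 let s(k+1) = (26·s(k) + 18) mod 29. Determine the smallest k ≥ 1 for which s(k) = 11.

8

We have s(0) = 22; s(1) = 10; s(2) = 17; s(3) = 25; s(4) = 1; s(5) = 15; s(6) = 2; s(7) = 12; s(8) = 11; s(9) = 14; s(10) = 5; s(11) = 3; s(12) = 9; s(13) = 20; s(14) = 16; s(15) = 28; s(16) = 21; s(17) = 13; s(18) = 8; s(19) = 23; s(20) = 7; s(21) = 26; s(22) = 27; s(23) = 24; s(24) = 4; s(25) = 6; s(26) = 0; s(27) = 18; s(28) = 22.
Since s(28) = s(0) = 22, the sequence is periodic with period 28.
The value 11 first appears (with k ≥ 1) at s(8).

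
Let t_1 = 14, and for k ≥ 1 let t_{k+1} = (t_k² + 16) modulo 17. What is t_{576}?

7

Listing terms: t_1 = 14, t_2 = 8, t_3 = 12, t_4 = 7, t_5 = 14.
The sequence repeats with period 4.
So t_{576} = t_{1 + ((576-1) mod 4)} = t_4 = 7.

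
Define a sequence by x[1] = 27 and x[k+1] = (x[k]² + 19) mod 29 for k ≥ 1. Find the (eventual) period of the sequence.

x[1] = 27,  x[2] = 23,  x[3] = 26,  x[4] = 28,  x[5] = 20,  x[6] = 13,  x[7] = 14,  x[8] = 12,  x[9] = 18,  x[10] = 24,  x[11] = 15,  x[12] = 12.
Since x[12] = x[8] = 12, the sequence is eventually periodic: after a pre-period of length 7 it cycles with period 4.

4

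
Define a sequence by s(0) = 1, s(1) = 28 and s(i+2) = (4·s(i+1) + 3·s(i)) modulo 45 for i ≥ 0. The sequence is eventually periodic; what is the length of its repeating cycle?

24

Listing terms: s(0) = 1, s(1) = 28, s(2) = 25, s(3) = 4, s(4) = 1, s(5) = 16, s(6) = 22, s(7) = 1, s(8) = 25, s(9) = 13, s(10) = 37, s(11) = 7, s(12) = 4, s(13) = 37, s(14) = 25, s(15) = 31, s(16) = 19, s(17) = 34, s(18) = 13, s(19) = 19, s(20) = 25, s(21) = 22, s(22) = 28, s(23) = 43, s(24) = 31, s(25) = 28, s(26) = 25.
Since (s(25), s(26)) = (s(1), s(2)) = (28, 25) (two consecutive terms determine the rest), the sequence is eventually periodic: after a pre-period of length 1 it cycles with period 24.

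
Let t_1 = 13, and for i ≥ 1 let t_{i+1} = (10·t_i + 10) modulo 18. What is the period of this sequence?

Listing terms: t_1 = 13,  t_2 = 14,  t_3 = 6,  t_4 = 16,  t_5 = 8,  t_6 = 0,  t_7 = 10,  t_8 = 2,  t_9 = 12,  t_{10} = 4,  t_{11} = 14.
Since t_{11} = t_2 = 14, the sequence is eventually periodic: after a pre-period of length 1 it cycles with period 9.

9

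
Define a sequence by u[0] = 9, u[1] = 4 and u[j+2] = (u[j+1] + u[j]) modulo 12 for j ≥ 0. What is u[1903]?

We have u[0] = 9; u[1] = 4; u[2] = 1; u[3] = 5; u[4] = 6; u[5] = 11; u[6] = 5; u[7] = 4; u[8] = 9; u[9] = 1; u[10] = 10; u[11] = 11; u[12] = 9; u[13] = 8; u[14] = 5; u[15] = 1; u[16] = 6; u[17] = 7; u[18] = 1; u[19] = 8; u[20] = 9; u[21] = 5; u[22] = 2; u[23] = 7; u[24] = 9; u[25] = 4.
Since (u[24], u[25]) = (u[0], u[1]) = (9, 4) (two consecutive terms determine the rest), the sequence is periodic with period 24.
So u[1903] = u[0 + ((1903-0) mod 24)] = u[7] = 4.

4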